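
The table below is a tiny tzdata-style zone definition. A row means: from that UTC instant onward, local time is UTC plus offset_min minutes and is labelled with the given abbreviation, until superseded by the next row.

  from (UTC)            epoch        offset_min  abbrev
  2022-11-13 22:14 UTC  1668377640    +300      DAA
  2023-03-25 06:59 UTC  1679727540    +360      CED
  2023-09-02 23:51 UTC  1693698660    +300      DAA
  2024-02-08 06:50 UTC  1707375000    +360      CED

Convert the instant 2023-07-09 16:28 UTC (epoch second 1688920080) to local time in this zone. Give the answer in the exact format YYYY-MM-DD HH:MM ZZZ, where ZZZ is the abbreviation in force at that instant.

2023-07-09 22:28 CED

Query: 2023-07-09 16:28 UTC
Rule 2/4 (CED, +06:00): 2023-03-25 06:59 UTC ≤ query < 2023-09-02 23:51 UTC
16·60 + 28 + 360 = 1348 min
1348 = 0·1440 + 1348; 1348 = 22·60 + 28 → 22:28, same day
→ 2023-07-09 22:28 CED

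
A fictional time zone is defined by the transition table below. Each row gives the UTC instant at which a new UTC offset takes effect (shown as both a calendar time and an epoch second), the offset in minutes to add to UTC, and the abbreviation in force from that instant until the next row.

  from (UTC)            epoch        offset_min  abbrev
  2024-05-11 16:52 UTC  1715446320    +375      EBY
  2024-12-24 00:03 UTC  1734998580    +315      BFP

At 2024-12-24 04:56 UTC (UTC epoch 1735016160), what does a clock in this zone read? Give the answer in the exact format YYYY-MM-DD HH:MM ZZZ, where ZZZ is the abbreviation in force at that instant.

Query: 2024-12-24 04:56 UTC
Rule 2/2 (BFP, +05:15): 2024-12-24 00:03 UTC ≤ query < +∞
4·60 + 56 + 315 = 611 min
611 = 0·1440 + 611; 611 = 10·60 + 11 → 10:11, same day
→ 2024-12-24 10:11 BFP

2024-12-24 10:11 BFP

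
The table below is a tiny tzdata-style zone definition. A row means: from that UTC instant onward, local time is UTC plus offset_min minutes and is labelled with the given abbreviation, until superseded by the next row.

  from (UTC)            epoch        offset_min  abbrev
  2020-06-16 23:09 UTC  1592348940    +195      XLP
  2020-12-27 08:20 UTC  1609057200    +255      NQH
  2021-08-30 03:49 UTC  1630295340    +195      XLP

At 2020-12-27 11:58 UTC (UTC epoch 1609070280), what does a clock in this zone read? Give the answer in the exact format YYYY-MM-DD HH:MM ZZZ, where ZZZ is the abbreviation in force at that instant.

Query: 2020-12-27 11:58 UTC
Rule 2/3 (NQH, +04:15): 2020-12-27 08:20 UTC ≤ query < 2021-08-30 03:49 UTC
11·60 + 58 + 255 = 973 min
973 = 0·1440 + 973; 973 = 16·60 + 13 → 16:13, same day
→ 2020-12-27 16:13 NQH

2020-12-27 16:13 NQH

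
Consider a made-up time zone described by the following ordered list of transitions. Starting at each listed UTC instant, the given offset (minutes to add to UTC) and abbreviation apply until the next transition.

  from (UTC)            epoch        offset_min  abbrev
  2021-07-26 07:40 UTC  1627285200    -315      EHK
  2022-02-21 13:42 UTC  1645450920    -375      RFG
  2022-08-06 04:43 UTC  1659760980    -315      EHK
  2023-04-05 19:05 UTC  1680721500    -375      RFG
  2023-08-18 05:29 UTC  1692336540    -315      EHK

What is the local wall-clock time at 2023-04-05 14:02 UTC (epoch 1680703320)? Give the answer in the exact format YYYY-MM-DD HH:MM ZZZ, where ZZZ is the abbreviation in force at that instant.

2023-04-05 08:47 EHK

Query: 2023-04-05 14:02 UTC
Rule 3/5 (EHK, -05:15): 2022-08-06 04:43 UTC ≤ query < 2023-04-05 19:05 UTC
14·60 + 2 - 315 = 527 min
527 = 0·1440 + 527; 527 = 8·60 + 47 → 08:47, same day
→ 2023-04-05 08:47 EHK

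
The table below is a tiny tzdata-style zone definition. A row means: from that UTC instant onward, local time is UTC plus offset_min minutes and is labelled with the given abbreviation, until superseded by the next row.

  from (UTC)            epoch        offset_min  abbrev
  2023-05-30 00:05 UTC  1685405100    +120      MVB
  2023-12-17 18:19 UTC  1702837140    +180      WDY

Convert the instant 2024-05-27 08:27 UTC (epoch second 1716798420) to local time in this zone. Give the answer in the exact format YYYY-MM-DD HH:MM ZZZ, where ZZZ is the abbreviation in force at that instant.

Query: 2024-05-27 08:27 UTC
Rule 2/2 (WDY, +03:00): 2023-12-17 18:19 UTC ≤ query < +∞
8·60 + 27 + 180 = 687 min
687 = 0·1440 + 687; 687 = 11·60 + 27 → 11:27, same day
→ 2024-05-27 11:27 WDY

2024-05-27 11:27 WDY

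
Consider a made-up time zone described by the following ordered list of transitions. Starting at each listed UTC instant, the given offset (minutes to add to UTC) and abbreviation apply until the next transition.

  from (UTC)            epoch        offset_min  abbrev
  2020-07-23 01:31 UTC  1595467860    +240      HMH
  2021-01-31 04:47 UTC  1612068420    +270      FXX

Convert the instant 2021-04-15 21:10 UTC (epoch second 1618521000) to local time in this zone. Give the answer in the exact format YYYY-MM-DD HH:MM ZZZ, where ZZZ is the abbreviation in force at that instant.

Query: 2021-04-15 21:10 UTC
Rule 2/2 (FXX, +04:30): 2021-01-31 04:47 UTC ≤ query < +∞
21·60 + 10 + 270 = 1540 min
1540 = 1·1440 + 100; 100 = 1·60 + 40 → 01:40, 2021-04-15 + 1 day = 2021-04-16
→ 2021-04-16 01:40 FXX

2021-04-16 01:40 FXX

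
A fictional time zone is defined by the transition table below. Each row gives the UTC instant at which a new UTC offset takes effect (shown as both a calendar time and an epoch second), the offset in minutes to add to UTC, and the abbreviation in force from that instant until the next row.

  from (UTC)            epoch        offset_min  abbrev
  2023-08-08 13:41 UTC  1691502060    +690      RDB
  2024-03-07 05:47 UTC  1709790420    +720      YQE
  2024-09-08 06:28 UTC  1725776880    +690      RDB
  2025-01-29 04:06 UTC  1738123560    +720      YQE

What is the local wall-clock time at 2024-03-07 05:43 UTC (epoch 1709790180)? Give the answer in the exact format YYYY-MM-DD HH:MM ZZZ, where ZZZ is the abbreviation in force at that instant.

2024-03-07 17:13 RDB

Query: 2024-03-07 05:43 UTC
Rule 1/4 (RDB, +11:30): 2023-08-08 13:41 UTC ≤ query < 2024-03-07 05:47 UTC
5·60 + 43 + 690 = 1033 min
1033 = 0·1440 + 1033; 1033 = 17·60 + 13 → 17:13, same day
→ 2024-03-07 17:13 RDB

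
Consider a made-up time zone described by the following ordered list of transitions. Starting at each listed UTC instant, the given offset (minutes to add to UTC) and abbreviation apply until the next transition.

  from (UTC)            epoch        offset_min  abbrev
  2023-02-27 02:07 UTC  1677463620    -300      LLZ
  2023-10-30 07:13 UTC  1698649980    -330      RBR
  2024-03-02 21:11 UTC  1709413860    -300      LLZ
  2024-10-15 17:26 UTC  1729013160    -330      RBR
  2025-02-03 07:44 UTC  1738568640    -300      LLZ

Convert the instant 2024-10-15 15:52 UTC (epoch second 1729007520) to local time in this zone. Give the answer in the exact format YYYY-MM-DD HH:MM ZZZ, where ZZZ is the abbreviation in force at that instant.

2024-10-15 10:52 LLZ

Query: 2024-10-15 15:52 UTC
Rule 3/5 (LLZ, -05:00): 2024-03-02 21:11 UTC ≤ query < 2024-10-15 17:26 UTC
15·60 + 52 - 300 = 652 min
652 = 0·1440 + 652; 652 = 10·60 + 52 → 10:52, same day
→ 2024-10-15 10:52 LLZ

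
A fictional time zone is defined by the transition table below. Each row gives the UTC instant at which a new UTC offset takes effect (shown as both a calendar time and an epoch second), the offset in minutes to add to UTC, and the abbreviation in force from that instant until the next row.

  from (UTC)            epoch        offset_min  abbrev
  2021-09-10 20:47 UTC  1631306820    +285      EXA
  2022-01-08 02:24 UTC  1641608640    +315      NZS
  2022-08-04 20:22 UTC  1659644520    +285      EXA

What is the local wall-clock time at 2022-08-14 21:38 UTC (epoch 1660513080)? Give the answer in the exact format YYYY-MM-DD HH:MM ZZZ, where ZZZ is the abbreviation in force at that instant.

Query: 2022-08-14 21:38 UTC
Rule 3/3 (EXA, +04:45): 2022-08-04 20:22 UTC ≤ query < +∞
21·60 + 38 + 285 = 1583 min
1583 = 1·1440 + 143; 143 = 2·60 + 23 → 02:23, 2022-08-14 + 1 day = 2022-08-15
→ 2022-08-15 02:23 EXA

2022-08-15 02:23 EXA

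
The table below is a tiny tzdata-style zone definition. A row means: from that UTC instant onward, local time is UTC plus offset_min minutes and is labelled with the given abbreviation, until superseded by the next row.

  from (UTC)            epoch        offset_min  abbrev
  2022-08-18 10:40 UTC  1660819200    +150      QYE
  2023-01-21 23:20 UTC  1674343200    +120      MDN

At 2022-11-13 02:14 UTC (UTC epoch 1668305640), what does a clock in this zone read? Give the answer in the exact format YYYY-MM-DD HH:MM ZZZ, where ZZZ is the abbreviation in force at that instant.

Query: 2022-11-13 02:14 UTC
Rule 1/2 (QYE, +02:30): 2022-08-18 10:40 UTC ≤ query < 2023-01-21 23:20 UTC
2·60 + 14 + 150 = 284 min
284 = 0·1440 + 284; 284 = 4·60 + 44 → 04:44, same day
→ 2022-11-13 04:44 QYE

2022-11-13 04:44 QYE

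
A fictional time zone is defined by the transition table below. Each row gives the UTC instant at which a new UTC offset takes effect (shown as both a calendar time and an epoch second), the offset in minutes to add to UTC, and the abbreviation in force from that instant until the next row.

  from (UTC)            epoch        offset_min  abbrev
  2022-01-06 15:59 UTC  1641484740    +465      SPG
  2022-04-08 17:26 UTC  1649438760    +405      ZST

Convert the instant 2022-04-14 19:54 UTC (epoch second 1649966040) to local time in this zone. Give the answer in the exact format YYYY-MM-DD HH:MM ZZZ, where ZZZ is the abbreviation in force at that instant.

2022-04-15 02:39 ZST

Query: 2022-04-14 19:54 UTC
Rule 2/2 (ZST, +06:45): 2022-04-08 17:26 UTC ≤ query < +∞
19·60 + 54 + 405 = 1599 min
1599 = 1·1440 + 159; 159 = 2·60 + 39 → 02:39, 2022-04-14 + 1 day = 2022-04-15
→ 2022-04-15 02:39 ZST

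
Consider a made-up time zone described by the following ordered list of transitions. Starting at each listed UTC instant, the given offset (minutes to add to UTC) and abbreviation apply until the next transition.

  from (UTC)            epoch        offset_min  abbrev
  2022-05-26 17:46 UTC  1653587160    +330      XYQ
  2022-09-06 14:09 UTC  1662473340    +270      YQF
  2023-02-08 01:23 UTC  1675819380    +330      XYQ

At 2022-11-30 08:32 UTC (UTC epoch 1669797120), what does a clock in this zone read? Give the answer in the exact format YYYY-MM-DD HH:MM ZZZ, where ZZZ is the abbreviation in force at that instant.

Query: 2022-11-30 08:32 UTC
Rule 2/3 (YQF, +04:30): 2022-09-06 14:09 UTC ≤ query < 2023-02-08 01:23 UTC
8·60 + 32 + 270 = 782 min
782 = 0·1440 + 782; 782 = 13·60 + 2 → 13:02, same day
→ 2022-11-30 13:02 YQF

2022-11-30 13:02 YQF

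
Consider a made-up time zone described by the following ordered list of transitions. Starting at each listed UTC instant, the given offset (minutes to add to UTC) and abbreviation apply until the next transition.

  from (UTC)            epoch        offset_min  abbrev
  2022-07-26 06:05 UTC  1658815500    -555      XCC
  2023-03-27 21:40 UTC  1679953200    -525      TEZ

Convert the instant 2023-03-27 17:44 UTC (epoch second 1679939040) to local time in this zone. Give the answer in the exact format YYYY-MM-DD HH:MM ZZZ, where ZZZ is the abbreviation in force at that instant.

Query: 2023-03-27 17:44 UTC
Rule 1/2 (XCC, -09:15): 2022-07-26 06:05 UTC ≤ query < 2023-03-27 21:40 UTC
17·60 + 44 - 555 = 509 min
509 = 0·1440 + 509; 509 = 8·60 + 29 → 08:29, same day
→ 2023-03-27 08:29 XCC

2023-03-27 08:29 XCC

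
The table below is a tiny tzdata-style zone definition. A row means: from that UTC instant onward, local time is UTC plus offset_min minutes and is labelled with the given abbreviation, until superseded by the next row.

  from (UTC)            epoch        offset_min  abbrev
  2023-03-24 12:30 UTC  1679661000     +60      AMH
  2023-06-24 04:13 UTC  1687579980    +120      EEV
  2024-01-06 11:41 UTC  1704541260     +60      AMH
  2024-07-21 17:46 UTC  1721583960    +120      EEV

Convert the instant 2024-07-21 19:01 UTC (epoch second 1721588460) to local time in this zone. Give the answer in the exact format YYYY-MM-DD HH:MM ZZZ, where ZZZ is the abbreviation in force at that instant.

2024-07-21 21:01 EEV

Query: 2024-07-21 19:01 UTC
Rule 4/4 (EEV, +02:00): 2024-07-21 17:46 UTC ≤ query < +∞
19·60 + 1 + 120 = 1261 min
1261 = 0·1440 + 1261; 1261 = 21·60 + 1 → 21:01, same day
→ 2024-07-21 21:01 EEV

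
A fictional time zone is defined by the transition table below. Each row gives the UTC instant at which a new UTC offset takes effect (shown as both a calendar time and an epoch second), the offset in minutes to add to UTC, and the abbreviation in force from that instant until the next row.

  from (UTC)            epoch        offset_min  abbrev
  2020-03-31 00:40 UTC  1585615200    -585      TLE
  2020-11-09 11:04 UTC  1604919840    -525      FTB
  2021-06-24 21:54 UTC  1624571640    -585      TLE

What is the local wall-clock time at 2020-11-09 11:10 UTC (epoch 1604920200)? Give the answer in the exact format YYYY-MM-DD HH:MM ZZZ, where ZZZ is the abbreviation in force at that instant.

2020-11-09 02:25 FTB

Query: 2020-11-09 11:10 UTC
Rule 2/3 (FTB, -08:45): 2020-11-09 11:04 UTC ≤ query < 2021-06-24 21:54 UTC
11·60 + 10 - 525 = 145 min
145 = 0·1440 + 145; 145 = 2·60 + 25 → 02:25, same day
→ 2020-11-09 02:25 FTB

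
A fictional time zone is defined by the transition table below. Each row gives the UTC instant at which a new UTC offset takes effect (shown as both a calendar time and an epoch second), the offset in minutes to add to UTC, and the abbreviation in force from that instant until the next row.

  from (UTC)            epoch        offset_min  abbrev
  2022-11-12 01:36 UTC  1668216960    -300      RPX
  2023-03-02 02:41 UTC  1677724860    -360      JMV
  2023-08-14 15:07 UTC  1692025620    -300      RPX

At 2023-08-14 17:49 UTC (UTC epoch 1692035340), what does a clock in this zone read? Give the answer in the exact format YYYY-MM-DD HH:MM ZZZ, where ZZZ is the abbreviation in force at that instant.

Query: 2023-08-14 17:49 UTC
Rule 3/3 (RPX, -05:00): 2023-08-14 15:07 UTC ≤ query < +∞
17·60 + 49 - 300 = 769 min
769 = 0·1440 + 769; 769 = 12·60 + 49 → 12:49, same day
→ 2023-08-14 12:49 RPX

2023-08-14 12:49 RPX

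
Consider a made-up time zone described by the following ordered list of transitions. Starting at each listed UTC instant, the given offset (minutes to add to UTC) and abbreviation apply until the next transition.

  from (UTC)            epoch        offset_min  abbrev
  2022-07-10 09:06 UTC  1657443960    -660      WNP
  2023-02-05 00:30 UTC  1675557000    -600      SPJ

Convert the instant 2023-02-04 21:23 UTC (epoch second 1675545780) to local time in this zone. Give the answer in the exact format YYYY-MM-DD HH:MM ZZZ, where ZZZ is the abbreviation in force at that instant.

2023-02-04 10:23 WNP

Query: 2023-02-04 21:23 UTC
Rule 1/2 (WNP, -11:00): 2022-07-10 09:06 UTC ≤ query < 2023-02-05 00:30 UTC
21·60 + 23 - 660 = 623 min
623 = 0·1440 + 623; 623 = 10·60 + 23 → 10:23, same day
→ 2023-02-04 10:23 WNP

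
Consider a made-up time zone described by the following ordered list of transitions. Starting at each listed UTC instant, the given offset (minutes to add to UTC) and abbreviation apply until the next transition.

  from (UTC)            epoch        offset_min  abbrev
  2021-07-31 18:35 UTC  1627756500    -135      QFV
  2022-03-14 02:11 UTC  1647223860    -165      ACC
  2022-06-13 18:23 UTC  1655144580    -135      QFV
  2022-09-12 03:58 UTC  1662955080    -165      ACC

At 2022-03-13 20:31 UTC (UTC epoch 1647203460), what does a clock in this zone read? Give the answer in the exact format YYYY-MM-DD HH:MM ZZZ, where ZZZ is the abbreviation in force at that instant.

Query: 2022-03-13 20:31 UTC
Rule 1/4 (QFV, -02:15): 2021-07-31 18:35 UTC ≤ query < 2022-03-14 02:11 UTC
20·60 + 31 - 135 = 1096 min
1096 = 0·1440 + 1096; 1096 = 18·60 + 16 → 18:16, same day
→ 2022-03-13 18:16 QFV

2022-03-13 18:16 QFV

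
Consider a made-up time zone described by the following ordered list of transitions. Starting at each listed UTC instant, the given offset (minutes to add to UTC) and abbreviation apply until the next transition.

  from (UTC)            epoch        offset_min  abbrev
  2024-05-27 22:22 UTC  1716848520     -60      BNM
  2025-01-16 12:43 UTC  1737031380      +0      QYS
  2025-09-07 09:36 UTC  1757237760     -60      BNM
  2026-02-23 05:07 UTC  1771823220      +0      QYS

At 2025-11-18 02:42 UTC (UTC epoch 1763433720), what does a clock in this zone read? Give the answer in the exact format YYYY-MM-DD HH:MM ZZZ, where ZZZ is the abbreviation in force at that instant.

Query: 2025-11-18 02:42 UTC
Rule 3/4 (BNM, -01:00): 2025-09-07 09:36 UTC ≤ query < 2026-02-23 05:07 UTC
2·60 + 42 - 60 = 102 min
102 = 0·1440 + 102; 102 = 1·60 + 42 → 01:42, same day
→ 2025-11-18 01:42 BNM

2025-11-18 01:42 BNM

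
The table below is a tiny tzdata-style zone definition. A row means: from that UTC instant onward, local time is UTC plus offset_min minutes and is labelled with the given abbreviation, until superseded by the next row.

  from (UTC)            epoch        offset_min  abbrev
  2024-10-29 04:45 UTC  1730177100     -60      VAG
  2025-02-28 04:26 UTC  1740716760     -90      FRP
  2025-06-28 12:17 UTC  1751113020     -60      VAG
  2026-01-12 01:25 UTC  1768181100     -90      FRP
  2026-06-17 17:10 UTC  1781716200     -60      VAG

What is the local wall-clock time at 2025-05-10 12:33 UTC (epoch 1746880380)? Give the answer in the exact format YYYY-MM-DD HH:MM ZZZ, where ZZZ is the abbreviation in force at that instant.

Query: 2025-05-10 12:33 UTC
Rule 2/5 (FRP, -01:30): 2025-02-28 04:26 UTC ≤ query < 2025-06-28 12:17 UTC
12·60 + 33 - 90 = 663 min
663 = 0·1440 + 663; 663 = 11·60 + 3 → 11:03, same day
→ 2025-05-10 11:03 FRP

2025-05-10 11:03 FRP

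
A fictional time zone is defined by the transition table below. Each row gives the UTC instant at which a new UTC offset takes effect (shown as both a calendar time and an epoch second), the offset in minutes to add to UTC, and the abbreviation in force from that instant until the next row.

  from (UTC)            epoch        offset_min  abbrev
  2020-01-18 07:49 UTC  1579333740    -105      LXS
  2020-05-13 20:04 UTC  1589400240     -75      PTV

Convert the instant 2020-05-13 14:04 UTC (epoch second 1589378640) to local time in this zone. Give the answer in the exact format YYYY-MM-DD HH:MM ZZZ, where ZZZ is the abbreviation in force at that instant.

Query: 2020-05-13 14:04 UTC
Rule 1/2 (LXS, -01:45): 2020-01-18 07:49 UTC ≤ query < 2020-05-13 20:04 UTC
14·60 + 4 - 105 = 739 min
739 = 0·1440 + 739; 739 = 12·60 + 19 → 12:19, same day
→ 2020-05-13 12:19 LXS

2020-05-13 12:19 LXS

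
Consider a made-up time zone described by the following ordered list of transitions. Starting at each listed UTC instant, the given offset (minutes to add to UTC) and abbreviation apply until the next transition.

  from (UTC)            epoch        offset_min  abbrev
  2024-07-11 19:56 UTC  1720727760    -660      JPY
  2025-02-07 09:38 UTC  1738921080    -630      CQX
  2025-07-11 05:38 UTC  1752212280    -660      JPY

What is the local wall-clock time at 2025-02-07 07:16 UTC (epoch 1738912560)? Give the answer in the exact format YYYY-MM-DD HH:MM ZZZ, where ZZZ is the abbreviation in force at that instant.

2025-02-06 20:16 JPY

Query: 2025-02-07 07:16 UTC
Rule 1/3 (JPY, -11:00): 2024-07-11 19:56 UTC ≤ query < 2025-02-07 09:38 UTC
7·60 + 16 - 660 = -224 min
-224 = -1·1440 + 1216; 1216 = 20·60 + 16 → 20:16, 2025-02-07 - 1 day = 2025-02-06
→ 2025-02-06 20:16 JPY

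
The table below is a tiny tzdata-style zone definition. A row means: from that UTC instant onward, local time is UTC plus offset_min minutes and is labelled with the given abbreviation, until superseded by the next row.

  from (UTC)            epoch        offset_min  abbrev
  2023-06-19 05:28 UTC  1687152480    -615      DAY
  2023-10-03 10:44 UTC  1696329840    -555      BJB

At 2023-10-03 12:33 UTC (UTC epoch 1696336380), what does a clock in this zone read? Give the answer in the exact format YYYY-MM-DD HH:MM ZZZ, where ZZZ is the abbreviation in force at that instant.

Query: 2023-10-03 12:33 UTC
Rule 2/2 (BJB, -09:15): 2023-10-03 10:44 UTC ≤ query < +∞
12·60 + 33 - 555 = 198 min
198 = 0·1440 + 198; 198 = 3·60 + 18 → 03:18, same day
→ 2023-10-03 03:18 BJB

2023-10-03 03:18 BJB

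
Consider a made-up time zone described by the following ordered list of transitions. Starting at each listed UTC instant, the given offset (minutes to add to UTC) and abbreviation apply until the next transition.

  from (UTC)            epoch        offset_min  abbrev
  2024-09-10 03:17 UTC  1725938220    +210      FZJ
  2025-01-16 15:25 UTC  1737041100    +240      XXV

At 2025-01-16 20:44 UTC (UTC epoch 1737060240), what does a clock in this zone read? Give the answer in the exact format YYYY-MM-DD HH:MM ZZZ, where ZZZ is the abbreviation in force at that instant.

2025-01-17 00:44 XXV

Query: 2025-01-16 20:44 UTC
Rule 2/2 (XXV, +04:00): 2025-01-16 15:25 UTC ≤ query < +∞
20·60 + 44 + 240 = 1484 min
1484 = 1·1440 + 44; 44 = 0·60 + 44 → 00:44, 2025-01-16 + 1 day = 2025-01-17
→ 2025-01-17 00:44 XXV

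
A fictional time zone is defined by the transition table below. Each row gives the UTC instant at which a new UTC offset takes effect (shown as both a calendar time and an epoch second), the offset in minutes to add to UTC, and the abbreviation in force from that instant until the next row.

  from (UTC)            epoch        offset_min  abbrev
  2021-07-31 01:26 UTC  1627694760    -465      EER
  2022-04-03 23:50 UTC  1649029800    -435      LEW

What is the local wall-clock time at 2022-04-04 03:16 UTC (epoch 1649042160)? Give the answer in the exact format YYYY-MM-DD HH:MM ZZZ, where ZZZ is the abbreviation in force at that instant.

2022-04-03 20:01 LEW

Query: 2022-04-04 03:16 UTC
Rule 2/2 (LEW, -07:15): 2022-04-03 23:50 UTC ≤ query < +∞
3·60 + 16 - 435 = -239 min
-239 = -1·1440 + 1201; 1201 = 20·60 + 1 → 20:01, 2022-04-04 - 1 day = 2022-04-03
→ 2022-04-03 20:01 LEW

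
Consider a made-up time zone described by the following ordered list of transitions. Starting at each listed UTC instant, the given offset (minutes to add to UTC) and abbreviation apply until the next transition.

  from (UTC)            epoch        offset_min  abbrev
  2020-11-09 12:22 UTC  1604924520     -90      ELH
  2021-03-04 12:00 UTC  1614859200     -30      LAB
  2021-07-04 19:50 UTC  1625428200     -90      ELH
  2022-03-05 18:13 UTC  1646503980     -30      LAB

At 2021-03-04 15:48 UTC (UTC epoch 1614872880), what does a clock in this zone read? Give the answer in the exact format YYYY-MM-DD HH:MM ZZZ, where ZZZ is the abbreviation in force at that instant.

Query: 2021-03-04 15:48 UTC
Rule 2/4 (LAB, -00:30): 2021-03-04 12:00 UTC ≤ query < 2021-07-04 19:50 UTC
15·60 + 48 - 30 = 918 min
918 = 0·1440 + 918; 918 = 15·60 + 18 → 15:18, same day
→ 2021-03-04 15:18 LAB

2021-03-04 15:18 LAB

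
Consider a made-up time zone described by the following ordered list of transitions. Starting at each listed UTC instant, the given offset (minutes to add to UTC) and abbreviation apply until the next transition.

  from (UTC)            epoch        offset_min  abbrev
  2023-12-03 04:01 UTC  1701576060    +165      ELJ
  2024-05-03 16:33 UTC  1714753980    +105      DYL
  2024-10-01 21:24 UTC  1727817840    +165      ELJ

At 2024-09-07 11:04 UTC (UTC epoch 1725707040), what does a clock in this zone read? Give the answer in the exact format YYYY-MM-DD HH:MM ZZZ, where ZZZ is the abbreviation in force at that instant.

2024-09-07 12:49 DYL

Query: 2024-09-07 11:04 UTC
Rule 2/3 (DYL, +01:45): 2024-05-03 16:33 UTC ≤ query < 2024-10-01 21:24 UTC
11·60 + 4 + 105 = 769 min
769 = 0·1440 + 769; 769 = 12·60 + 49 → 12:49, same day
→ 2024-09-07 12:49 DYL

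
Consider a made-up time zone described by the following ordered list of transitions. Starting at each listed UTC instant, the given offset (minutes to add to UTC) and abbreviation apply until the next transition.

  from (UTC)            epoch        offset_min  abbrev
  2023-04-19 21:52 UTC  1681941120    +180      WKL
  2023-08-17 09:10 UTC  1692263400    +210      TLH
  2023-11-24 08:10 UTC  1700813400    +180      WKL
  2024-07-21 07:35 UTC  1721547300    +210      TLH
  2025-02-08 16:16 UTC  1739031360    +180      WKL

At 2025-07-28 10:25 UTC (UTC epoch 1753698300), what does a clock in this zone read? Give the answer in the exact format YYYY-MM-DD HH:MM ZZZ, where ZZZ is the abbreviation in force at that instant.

2025-07-28 13:25 WKL

Query: 2025-07-28 10:25 UTC
Rule 5/5 (WKL, +03:00): 2025-02-08 16:16 UTC ≤ query < +∞
10·60 + 25 + 180 = 805 min
805 = 0·1440 + 805; 805 = 13·60 + 25 → 13:25, same day
→ 2025-07-28 13:25 WKL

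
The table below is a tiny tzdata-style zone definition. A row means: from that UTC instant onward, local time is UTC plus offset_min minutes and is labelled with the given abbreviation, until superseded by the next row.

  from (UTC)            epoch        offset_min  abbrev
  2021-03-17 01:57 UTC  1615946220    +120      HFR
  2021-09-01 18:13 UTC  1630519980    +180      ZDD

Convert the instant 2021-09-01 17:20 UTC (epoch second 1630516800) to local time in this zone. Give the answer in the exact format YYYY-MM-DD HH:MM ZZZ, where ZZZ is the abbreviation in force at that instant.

Query: 2021-09-01 17:20 UTC
Rule 1/2 (HFR, +02:00): 2021-03-17 01:57 UTC ≤ query < 2021-09-01 18:13 UTC
17·60 + 20 + 120 = 1160 min
1160 = 0·1440 + 1160; 1160 = 19·60 + 20 → 19:20, same day
→ 2021-09-01 19:20 HFR

2021-09-01 19:20 HFR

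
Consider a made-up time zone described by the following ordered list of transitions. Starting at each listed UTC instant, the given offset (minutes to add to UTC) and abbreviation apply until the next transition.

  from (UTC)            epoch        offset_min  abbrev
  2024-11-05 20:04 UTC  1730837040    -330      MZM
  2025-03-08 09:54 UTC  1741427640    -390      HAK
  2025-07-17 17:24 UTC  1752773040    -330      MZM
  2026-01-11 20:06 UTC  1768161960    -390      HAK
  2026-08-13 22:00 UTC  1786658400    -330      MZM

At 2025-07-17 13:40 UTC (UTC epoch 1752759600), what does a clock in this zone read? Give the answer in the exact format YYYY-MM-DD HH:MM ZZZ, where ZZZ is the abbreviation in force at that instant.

2025-07-17 07:10 HAK

Query: 2025-07-17 13:40 UTC
Rule 2/5 (HAK, -06:30): 2025-03-08 09:54 UTC ≤ query < 2025-07-17 17:24 UTC
13·60 + 40 - 390 = 430 min
430 = 0·1440 + 430; 430 = 7·60 + 10 → 07:10, same day
→ 2025-07-17 07:10 HAK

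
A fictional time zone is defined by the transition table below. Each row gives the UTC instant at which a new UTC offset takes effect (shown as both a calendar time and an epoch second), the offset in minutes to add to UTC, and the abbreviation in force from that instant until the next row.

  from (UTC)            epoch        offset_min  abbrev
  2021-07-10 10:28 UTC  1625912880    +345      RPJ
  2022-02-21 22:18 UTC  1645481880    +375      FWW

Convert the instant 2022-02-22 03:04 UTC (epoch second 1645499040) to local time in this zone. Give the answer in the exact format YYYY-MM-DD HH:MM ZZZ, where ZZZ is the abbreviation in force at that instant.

Query: 2022-02-22 03:04 UTC
Rule 2/2 (FWW, +06:15): 2022-02-21 22:18 UTC ≤ query < +∞
3·60 + 4 + 375 = 559 min
559 = 0·1440 + 559; 559 = 9·60 + 19 → 09:19, same day
→ 2022-02-22 09:19 FWW

2022-02-22 09:19 FWW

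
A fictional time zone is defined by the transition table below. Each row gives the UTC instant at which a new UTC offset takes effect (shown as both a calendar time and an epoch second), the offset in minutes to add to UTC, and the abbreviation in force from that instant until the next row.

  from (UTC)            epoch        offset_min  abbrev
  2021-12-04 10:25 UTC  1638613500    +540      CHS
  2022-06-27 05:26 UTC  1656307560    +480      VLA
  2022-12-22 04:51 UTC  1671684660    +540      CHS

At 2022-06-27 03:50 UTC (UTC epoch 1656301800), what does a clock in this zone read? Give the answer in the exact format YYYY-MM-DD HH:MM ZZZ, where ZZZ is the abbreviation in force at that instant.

Query: 2022-06-27 03:50 UTC
Rule 1/3 (CHS, +09:00): 2021-12-04 10:25 UTC ≤ query < 2022-06-27 05:26 UTC
3·60 + 50 + 540 = 770 min
770 = 0·1440 + 770; 770 = 12·60 + 50 → 12:50, same day
→ 2022-06-27 12:50 CHS

2022-06-27 12:50 CHS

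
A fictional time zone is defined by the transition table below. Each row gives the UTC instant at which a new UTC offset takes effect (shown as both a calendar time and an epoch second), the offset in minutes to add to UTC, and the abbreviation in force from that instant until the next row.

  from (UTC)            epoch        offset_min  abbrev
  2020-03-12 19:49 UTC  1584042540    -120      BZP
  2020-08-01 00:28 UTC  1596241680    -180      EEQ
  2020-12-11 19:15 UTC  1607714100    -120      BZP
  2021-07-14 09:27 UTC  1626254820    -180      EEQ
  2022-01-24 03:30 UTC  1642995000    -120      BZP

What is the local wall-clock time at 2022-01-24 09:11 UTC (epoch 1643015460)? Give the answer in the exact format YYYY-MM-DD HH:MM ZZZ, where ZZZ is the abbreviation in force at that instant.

2022-01-24 07:11 BZP

Query: 2022-01-24 09:11 UTC
Rule 5/5 (BZP, -02:00): 2022-01-24 03:30 UTC ≤ query < +∞
9·60 + 11 - 120 = 431 min
431 = 0·1440 + 431; 431 = 7·60 + 11 → 07:11, same day
→ 2022-01-24 07:11 BZP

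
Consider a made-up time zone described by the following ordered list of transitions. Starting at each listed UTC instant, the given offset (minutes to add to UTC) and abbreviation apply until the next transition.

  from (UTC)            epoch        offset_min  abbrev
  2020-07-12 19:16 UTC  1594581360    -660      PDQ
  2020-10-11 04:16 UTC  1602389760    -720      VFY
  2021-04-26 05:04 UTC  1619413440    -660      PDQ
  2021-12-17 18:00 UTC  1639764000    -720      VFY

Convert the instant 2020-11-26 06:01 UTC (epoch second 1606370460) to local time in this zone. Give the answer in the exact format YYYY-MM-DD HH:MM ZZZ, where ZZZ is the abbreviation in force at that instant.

2020-11-25 18:01 VFY

Query: 2020-11-26 06:01 UTC
Rule 2/4 (VFY, -12:00): 2020-10-11 04:16 UTC ≤ query < 2021-04-26 05:04 UTC
6·60 + 1 - 720 = -359 min
-359 = -1·1440 + 1081; 1081 = 18·60 + 1 → 18:01, 2020-11-26 - 1 day = 2020-11-25
→ 2020-11-25 18:01 VFY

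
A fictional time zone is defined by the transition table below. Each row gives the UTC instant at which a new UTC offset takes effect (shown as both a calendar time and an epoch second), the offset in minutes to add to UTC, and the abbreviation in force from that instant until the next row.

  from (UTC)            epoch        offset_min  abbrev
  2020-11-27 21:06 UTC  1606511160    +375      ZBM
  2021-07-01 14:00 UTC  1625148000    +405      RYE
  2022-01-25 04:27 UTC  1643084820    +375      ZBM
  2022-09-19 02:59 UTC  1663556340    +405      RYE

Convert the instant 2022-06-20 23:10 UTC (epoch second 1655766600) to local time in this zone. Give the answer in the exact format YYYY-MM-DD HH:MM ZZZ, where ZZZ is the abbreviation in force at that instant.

2022-06-21 05:25 ZBM

Query: 2022-06-20 23:10 UTC
Rule 3/4 (ZBM, +06:15): 2022-01-25 04:27 UTC ≤ query < 2022-09-19 02:59 UTC
23·60 + 10 + 375 = 1765 min
1765 = 1·1440 + 325; 325 = 5·60 + 25 → 05:25, 2022-06-20 + 1 day = 2022-06-21
→ 2022-06-21 05:25 ZBM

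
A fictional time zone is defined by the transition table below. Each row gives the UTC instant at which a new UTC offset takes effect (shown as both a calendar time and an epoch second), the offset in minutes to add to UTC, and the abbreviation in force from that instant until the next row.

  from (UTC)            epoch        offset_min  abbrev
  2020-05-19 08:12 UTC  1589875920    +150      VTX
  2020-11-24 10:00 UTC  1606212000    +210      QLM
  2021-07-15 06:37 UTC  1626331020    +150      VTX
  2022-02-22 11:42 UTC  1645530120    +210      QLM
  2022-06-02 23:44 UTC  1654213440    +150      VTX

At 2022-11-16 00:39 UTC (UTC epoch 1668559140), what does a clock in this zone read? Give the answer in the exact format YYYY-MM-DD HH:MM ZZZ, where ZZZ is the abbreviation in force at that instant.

2022-11-16 03:09 VTX

Query: 2022-11-16 00:39 UTC
Rule 5/5 (VTX, +02:30): 2022-06-02 23:44 UTC ≤ query < +∞
0·60 + 39 + 150 = 189 min
189 = 0·1440 + 189; 189 = 3·60 + 9 → 03:09, same day
→ 2022-11-16 03:09 VTX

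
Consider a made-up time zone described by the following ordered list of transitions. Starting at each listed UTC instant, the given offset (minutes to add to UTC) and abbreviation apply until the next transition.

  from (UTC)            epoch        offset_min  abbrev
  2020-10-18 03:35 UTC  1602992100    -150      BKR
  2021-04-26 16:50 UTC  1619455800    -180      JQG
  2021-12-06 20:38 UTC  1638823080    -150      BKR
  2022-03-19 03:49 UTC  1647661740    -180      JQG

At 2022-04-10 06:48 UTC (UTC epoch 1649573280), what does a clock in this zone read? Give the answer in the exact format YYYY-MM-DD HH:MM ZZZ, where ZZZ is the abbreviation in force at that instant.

2022-04-10 03:48 JQG

Query: 2022-04-10 06:48 UTC
Rule 4/4 (JQG, -03:00): 2022-03-19 03:49 UTC ≤ query < +∞
6·60 + 48 - 180 = 228 min
228 = 0·1440 + 228; 228 = 3·60 + 48 → 03:48, same day
→ 2022-04-10 03:48 JQG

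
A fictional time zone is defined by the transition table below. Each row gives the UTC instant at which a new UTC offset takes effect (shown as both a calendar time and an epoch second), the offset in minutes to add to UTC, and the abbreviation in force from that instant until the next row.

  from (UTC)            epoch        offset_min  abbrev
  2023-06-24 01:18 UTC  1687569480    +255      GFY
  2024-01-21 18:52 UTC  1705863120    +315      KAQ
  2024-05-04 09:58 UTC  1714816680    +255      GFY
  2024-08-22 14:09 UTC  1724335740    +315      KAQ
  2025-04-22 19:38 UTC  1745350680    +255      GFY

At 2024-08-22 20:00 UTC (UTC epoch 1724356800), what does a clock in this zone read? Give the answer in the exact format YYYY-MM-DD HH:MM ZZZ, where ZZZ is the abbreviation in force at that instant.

2024-08-23 01:15 KAQ

Query: 2024-08-22 20:00 UTC
Rule 4/5 (KAQ, +05:15): 2024-08-22 14:09 UTC ≤ query < 2025-04-22 19:38 UTC
20·60 + 0 + 315 = 1515 min
1515 = 1·1440 + 75; 75 = 1·60 + 15 → 01:15, 2024-08-22 + 1 day = 2024-08-23
→ 2024-08-23 01:15 KAQ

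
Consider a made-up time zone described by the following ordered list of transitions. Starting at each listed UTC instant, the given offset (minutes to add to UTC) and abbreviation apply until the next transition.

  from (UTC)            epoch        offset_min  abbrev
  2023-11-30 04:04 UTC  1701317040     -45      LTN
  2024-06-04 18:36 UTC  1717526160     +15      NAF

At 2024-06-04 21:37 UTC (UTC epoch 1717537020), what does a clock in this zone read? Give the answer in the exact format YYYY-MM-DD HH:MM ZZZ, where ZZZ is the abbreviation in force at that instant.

Query: 2024-06-04 21:37 UTC
Rule 2/2 (NAF, +00:15): 2024-06-04 18:36 UTC ≤ query < +∞
21·60 + 37 + 15 = 1312 min
1312 = 0·1440 + 1312; 1312 = 21·60 + 52 → 21:52, same day
→ 2024-06-04 21:52 NAF

2024-06-04 21:52 NAF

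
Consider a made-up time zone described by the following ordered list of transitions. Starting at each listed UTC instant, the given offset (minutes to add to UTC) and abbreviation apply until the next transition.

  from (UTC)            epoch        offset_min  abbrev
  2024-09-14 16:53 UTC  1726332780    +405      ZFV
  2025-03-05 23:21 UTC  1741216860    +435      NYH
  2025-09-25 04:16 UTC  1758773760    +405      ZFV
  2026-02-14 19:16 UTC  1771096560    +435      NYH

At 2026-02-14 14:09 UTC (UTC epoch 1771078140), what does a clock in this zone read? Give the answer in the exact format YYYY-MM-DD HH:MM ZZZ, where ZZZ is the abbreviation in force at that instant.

Query: 2026-02-14 14:09 UTC
Rule 3/4 (ZFV, +06:45): 2025-09-25 04:16 UTC ≤ query < 2026-02-14 19:16 UTC
14·60 + 9 + 405 = 1254 min
1254 = 0·1440 + 1254; 1254 = 20·60 + 54 → 20:54, same day
→ 2026-02-14 20:54 ZFV

2026-02-14 20:54 ZFV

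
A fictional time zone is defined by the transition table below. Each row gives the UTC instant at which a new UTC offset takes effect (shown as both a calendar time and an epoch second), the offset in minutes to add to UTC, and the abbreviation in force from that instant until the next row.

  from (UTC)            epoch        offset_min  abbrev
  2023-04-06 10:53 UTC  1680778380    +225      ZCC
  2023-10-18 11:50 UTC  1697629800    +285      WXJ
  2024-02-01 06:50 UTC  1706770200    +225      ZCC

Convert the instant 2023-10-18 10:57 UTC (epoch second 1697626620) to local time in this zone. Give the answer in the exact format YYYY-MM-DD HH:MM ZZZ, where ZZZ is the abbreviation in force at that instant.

2023-10-18 14:42 ZCC

Query: 2023-10-18 10:57 UTC
Rule 1/3 (ZCC, +03:45): 2023-04-06 10:53 UTC ≤ query < 2023-10-18 11:50 UTC
10·60 + 57 + 225 = 882 min
882 = 0·1440 + 882; 882 = 14·60 + 42 → 14:42, same day
→ 2023-10-18 14:42 ZCC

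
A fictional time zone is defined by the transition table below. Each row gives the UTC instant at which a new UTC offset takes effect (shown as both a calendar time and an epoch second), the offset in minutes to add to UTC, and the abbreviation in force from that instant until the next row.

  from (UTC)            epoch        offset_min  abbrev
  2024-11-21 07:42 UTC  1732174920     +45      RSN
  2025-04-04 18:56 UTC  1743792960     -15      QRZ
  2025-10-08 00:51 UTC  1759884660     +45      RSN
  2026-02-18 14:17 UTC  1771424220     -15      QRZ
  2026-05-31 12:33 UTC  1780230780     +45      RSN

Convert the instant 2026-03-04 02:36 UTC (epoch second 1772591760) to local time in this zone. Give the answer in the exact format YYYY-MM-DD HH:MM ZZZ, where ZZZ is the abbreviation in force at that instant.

Query: 2026-03-04 02:36 UTC
Rule 4/5 (QRZ, -00:15): 2026-02-18 14:17 UTC ≤ query < 2026-05-31 12:33 UTC
2·60 + 36 - 15 = 141 min
141 = 0·1440 + 141; 141 = 2·60 + 21 → 02:21, same day
→ 2026-03-04 02:21 QRZ

2026-03-04 02:21 QRZ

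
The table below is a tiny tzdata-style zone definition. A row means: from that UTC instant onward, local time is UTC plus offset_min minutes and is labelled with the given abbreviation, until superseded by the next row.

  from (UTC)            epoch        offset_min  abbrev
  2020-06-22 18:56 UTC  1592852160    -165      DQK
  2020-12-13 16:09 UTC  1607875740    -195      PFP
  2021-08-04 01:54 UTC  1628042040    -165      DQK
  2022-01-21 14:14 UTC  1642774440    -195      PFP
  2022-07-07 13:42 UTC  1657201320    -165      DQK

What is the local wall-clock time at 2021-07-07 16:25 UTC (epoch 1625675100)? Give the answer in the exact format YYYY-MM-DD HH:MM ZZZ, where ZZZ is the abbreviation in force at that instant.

2021-07-07 13:10 PFP

Query: 2021-07-07 16:25 UTC
Rule 2/5 (PFP, -03:15): 2020-12-13 16:09 UTC ≤ query < 2021-08-04 01:54 UTC
16·60 + 25 - 195 = 790 min
790 = 0·1440 + 790; 790 = 13·60 + 10 → 13:10, same day
→ 2021-07-07 13:10 PFP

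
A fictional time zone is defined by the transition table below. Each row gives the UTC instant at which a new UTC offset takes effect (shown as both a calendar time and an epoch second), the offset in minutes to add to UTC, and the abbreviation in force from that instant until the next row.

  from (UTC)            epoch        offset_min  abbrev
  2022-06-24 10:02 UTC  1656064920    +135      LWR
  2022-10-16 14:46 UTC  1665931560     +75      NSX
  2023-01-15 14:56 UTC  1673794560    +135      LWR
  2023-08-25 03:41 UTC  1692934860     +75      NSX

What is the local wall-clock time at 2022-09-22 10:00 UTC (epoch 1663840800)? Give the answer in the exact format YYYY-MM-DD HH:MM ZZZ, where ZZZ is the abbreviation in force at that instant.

Query: 2022-09-22 10:00 UTC
Rule 1/4 (LWR, +02:15): 2022-06-24 10:02 UTC ≤ query < 2022-10-16 14:46 UTC
10·60 + 0 + 135 = 735 min
735 = 0·1440 + 735; 735 = 12·60 + 15 → 12:15, same day
→ 2022-09-22 12:15 LWR

2022-09-22 12:15 LWR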